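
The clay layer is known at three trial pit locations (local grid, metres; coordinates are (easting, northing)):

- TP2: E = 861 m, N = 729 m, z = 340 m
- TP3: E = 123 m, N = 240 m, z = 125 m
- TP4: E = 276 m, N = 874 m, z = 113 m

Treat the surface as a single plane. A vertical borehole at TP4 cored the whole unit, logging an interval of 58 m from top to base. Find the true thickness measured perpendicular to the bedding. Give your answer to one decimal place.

Let the plane be z = a·E + b·N + c.
TP3−TP2: −738a − 489b = −215;  TP4−TP2: −585a + 145b = −227.
Solving gives a = 0.36171, b = −0.10622.
|∇z| = √(a²+b²) = 0.37698, so dip δ = arctan(0.37698) = 20.66°.
True thickness = vertical thickness × cos δ = 58 × cos 20.66° = 54.3 m.

54.3 m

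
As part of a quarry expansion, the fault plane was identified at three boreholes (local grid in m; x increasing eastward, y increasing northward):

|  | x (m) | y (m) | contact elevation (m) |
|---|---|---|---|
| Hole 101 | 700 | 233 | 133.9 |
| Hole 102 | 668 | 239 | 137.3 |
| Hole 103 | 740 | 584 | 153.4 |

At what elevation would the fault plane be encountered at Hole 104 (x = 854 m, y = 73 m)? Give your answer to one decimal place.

Let the plane be z = a·x + b·y + c.
Hole 102−Hole 101: −32a + 6b = 3.4;  Hole 103−Hole 101: 40a + 351b = 19.5.
Solving gives a = −0.09383, b = 0.06625.
Then c = 133.9 − a·700 − b·233 = 184.14.
At (854, 73): z = −80.1 + 4.8 + 184.14 = 108.9 m.

108.9 m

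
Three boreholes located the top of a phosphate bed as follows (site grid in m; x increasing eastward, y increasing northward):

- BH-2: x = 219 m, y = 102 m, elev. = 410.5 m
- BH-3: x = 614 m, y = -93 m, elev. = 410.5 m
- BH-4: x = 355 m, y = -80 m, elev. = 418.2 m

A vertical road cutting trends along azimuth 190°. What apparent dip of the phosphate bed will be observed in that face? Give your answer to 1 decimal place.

Let the plane be z = a·x + b·y + c.
BH-3−BH-2: 395a − 195b = 0;  BH-4−BH-2: 136a − 182b = 7.7.
Solving gives a = −0.03309, b = −0.06704.
Unit vector along 190° is (sin 190°, cos 190°) = (-0.1736, -0.9848).
Slope in that direction = a·(-0.1736) + b·(-0.9848) = 0.07177.
Apparent dip = arctan|0.07177| = 4.1° (true dip is 4.3°, so apparent ≤ true as expected).

4.1°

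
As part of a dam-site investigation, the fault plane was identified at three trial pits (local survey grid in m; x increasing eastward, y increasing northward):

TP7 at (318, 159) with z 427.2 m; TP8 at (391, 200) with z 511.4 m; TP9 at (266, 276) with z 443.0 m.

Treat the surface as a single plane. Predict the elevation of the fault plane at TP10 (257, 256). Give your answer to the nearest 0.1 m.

Two edge vectors: TP7→TP8 = (73, 41, 84.2), TP7→TP9 = (-52, 117, 15.8).
Normal n = (TP7→TP8) × (TP7→TP9) = (-9203.6, -5531.8, 10673).
So ∂z/∂x = −n_x/n_z = 0.86233 and ∂z/∂y = −n_y/n_z = 0.51830.
Intercept c from TP7: 427.2 − 274.22 − 82.41 = 70.57.
At (257, 256): z = 221.6 + 132.7 + 70.57 = 424.9 m.

424.9 m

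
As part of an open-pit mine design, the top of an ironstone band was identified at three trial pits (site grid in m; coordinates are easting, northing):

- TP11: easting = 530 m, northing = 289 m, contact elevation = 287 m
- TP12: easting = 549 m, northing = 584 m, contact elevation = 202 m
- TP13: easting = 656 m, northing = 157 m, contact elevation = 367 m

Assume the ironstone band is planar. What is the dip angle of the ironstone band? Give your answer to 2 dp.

23.68°

Let the plane be z = a·easting + b·northing + c.
TP12−TP11: 19a + 295b = −85;  TP13−TP11: 126a − 132b = 80.
Solving gives a = 0.31201, b = −0.30823.
Gradient magnitude |∇z| = √(a² + b²) = √(0.09735 + 0.09501) = 0.43859.
True dip = arctan(0.43859) = 23.68°, dipping toward NW (azimuth ≈ 315°).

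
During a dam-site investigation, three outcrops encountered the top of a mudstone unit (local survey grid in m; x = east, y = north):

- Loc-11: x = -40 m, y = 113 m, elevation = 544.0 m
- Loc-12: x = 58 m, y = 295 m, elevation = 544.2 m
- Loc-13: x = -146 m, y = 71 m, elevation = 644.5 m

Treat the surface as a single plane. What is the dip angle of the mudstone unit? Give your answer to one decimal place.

Two edge vectors: Loc-11→Loc-12 = (98, 182, 0.2), Loc-11→Loc-13 = (-106, -42, 100.5).
Normal n = (Loc-11→Loc-12) × (Loc-11→Loc-13) = (18299.4, -9870.2, 15176).
So ∂z/∂x = −n_x/n_z = −1.20581 and ∂z/∂y = −n_y/n_z = 0.65038.
Gradient magnitude |∇z| = √(a² + b²) = √(1.45398 + 0.42300) = 1.37003.
True dip = arctan(1.37003) = 53.9°, dipping toward ESE (azimuth ≈ 118°).

53.9°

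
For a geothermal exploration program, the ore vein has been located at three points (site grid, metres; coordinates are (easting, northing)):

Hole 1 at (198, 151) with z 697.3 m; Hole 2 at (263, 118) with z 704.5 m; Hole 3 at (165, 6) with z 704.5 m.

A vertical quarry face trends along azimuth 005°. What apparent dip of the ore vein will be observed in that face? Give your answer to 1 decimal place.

Two edge vectors: Hole 1→Hole 2 = (65, -33, 7.2), Hole 1→Hole 3 = (-33, -145, 7.2).
Normal n = (Hole 1→Hole 2) × (Hole 1→Hole 3) = (806.4, -705.6, -10514).
So ∂z/∂E = −n_x/n_z = 0.07670 and ∂z/∂N = −n_y/n_z = −0.06711.
Unit vector along 005° is (sin 5°, cos 5°) = (0.0872, 0.9962).
Slope in that direction = a·(0.0872) + b·(0.9962) = −0.06017.
Apparent dip = arctan|0.06017| = 3.4° (true dip is 5.8°, so apparent ≤ true as expected).

3.4°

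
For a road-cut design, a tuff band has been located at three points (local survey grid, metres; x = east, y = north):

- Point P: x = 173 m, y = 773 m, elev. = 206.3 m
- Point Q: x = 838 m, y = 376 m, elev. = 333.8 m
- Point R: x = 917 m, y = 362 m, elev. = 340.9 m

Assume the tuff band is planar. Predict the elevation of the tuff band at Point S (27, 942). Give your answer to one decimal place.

Let the plane be z = a·x + b·y + c.
Point Q−Point P: 665a − 397b = 127.5;  Point R−Point P: 744a − 411b = 134.6.
Solving gives a = 0.04687, b = −0.24264.
Then c = 206.3 − a·173 − b·773 = 385.75.
At (27, 942): z = 1.3 − 228.6 + 385.75 = 158.4 m.

158.4 m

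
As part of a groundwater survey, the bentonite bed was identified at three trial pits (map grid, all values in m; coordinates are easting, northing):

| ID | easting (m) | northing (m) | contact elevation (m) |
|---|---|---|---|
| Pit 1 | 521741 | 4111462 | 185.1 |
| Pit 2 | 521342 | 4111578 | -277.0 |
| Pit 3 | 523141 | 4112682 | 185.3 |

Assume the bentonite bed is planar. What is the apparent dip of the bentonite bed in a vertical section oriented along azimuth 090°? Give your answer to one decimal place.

Let the plane be z = a·easting + b·northing + c.
Pit 2−Pit 1: −399a + 116b = −462.1;  Pit 3−Pit 1: 1400a + 1220b = 0.2.
Solving gives a = 0.86846, b = −0.99643.
Unit vector along 090° is (sin 90°, cos 90°) = (1.0000, 0.0000).
Slope in that direction = a·(1.0000) + b·(0.0000) = 0.86846.
Apparent dip = arctan|0.86846| = 41.0° (true dip is 52.9°, so apparent ≤ true as expected).

41.0°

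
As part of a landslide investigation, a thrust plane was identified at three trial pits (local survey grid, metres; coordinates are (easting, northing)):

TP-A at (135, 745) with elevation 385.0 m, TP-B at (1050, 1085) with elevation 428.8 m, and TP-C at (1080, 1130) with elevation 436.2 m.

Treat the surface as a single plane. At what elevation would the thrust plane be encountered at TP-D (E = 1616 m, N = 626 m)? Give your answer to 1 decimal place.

Two edge vectors: TP-A→TP-B = (915, 340, 43.8), TP-A→TP-C = (945, 385, 51.2).
Normal n = (TP-A→TP-B) × (TP-A→TP-C) = (545, -5457, 30975).
So ∂z/∂E = −n_x/n_z = −0.017595 and ∂z/∂N = −n_y/n_z = 0.176174.
Intercept c from TP-A: 385 + 2.38 − 131.25 = 256.13.
At (1616, 626): z = −28.4 + 110.3 + 256.13 = 338.0 m.

338.0 m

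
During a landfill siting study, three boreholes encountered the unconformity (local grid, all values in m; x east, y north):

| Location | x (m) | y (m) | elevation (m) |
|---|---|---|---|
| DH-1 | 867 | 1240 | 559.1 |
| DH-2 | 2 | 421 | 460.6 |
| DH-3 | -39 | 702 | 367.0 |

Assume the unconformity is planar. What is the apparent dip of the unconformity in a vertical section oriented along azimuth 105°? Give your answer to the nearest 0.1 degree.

Two edge vectors: DH-1→DH-2 = (-865, -819, -98.5), DH-1→DH-3 = (-906, -538, -192.1).
Normal n = (DH-1→DH-2) × (DH-1→DH-3) = (104336.9, -76925.5, -276644).
So ∂z/∂x = −n_x/n_z = 0.37715 and ∂z/∂y = −n_y/n_z = −0.27807.
Unit vector along 105° is (sin 105°, cos 105°) = (0.9659, -0.2588).
Slope in that direction = a·(0.9659) + b·(-0.2588) = 0.43627.
Apparent dip = arctan|0.43627| = 23.6° (true dip is 25.1°, so apparent ≤ true as expected).

23.6°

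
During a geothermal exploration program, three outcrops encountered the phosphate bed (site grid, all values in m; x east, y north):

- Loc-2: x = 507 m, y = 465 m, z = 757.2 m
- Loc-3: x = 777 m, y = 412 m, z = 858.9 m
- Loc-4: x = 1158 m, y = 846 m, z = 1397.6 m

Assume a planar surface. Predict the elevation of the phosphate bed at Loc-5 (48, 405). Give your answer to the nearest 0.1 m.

467.7 m

Two edge vectors: Loc-2→Loc-3 = (270, -53, 101.7), Loc-2→Loc-4 = (651, 381, 640.4).
Normal n = (Loc-2→Loc-3) × (Loc-2→Loc-4) = (-72688.9, -106701.3, 137373).
So ∂z/∂x = −n_x/n_z = 0.529135 and ∂z/∂y = −n_y/n_z = 0.776727.
Intercept c from Loc-2: 757.2 − 268.27 − 361.18 = 127.75.
At (48, 405): z = 25.4 + 314.6 + 127.75 = 467.7 m.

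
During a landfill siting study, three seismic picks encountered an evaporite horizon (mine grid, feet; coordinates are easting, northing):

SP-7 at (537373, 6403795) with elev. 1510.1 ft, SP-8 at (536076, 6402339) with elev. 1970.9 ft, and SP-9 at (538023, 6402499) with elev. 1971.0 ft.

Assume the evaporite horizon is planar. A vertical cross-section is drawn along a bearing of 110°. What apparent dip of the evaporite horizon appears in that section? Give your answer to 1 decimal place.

Let the plane be z = a·easting + b·northing + c.
SP-8−SP-7: −1297a − 1456b = 460.8;  SP-9−SP-7: 650a − 1296b = 460.9.
Solving gives a = 0.02812, b = −0.34153.
Unit vector along 110° is (sin 110°, cos 110°) = (0.9397, -0.3420).
Slope in that direction = a·(0.9397) + b·(-0.3420) = 0.14323.
Apparent dip = arctan|0.14323| = 8.2° (true dip is 18.9°, so apparent ≤ true as expected).

8.2°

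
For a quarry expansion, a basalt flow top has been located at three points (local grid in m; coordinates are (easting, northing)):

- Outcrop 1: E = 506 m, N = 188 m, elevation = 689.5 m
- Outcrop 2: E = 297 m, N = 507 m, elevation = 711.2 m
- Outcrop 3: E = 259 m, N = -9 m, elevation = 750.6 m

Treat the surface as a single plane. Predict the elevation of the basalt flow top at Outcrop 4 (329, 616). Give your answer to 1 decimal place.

698.1 m

Two edge vectors: Outcrop 1→Outcrop 2 = (-209, 319, 21.7), Outcrop 1→Outcrop 3 = (-247, -197, 61.1).
Normal n = (Outcrop 1→Outcrop 2) × (Outcrop 1→Outcrop 3) = (23765.8, 7410, 119966).
So ∂z/∂E = −n_x/n_z = −0.19810 and ∂z/∂N = −n_y/n_z = −0.06177.
Intercept c from Outcrop 1: 689.5 + 100.24 + 11.61 = 801.35.
At (329, 616): z = −65.2 − 38.0 + 801.35 = 698.1 m.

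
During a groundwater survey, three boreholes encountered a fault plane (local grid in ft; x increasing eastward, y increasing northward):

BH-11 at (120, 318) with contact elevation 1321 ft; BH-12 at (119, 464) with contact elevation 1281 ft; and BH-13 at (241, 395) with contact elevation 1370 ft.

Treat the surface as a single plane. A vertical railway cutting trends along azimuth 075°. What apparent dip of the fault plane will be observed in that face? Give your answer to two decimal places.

25.98°

Two edge vectors: BH-11→BH-12 = (-1, 146, -40), BH-11→BH-13 = (121, 77, 49).
Normal n = (BH-11→BH-12) × (BH-11→BH-13) = (10234, -4791, -17743).
So ∂z/∂x = −n_x/n_z = 0.57679 and ∂z/∂y = −n_y/n_z = −0.27002.
Unit vector along 075° is (sin 75°, cos 75°) = (0.9659, 0.2588).
Slope in that direction = a·(0.9659) + b·(0.2588) = 0.48725.
Apparent dip = arctan|0.48725| = 25.98° (true dip is 32.5°, so apparent ≤ true as expected).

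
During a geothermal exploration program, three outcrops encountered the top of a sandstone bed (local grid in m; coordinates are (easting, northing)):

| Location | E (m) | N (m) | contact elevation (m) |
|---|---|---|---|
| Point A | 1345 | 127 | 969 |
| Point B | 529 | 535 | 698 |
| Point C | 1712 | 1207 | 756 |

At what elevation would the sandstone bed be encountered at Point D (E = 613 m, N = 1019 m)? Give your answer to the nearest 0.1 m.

Let the plane be z = a·E + b·N + c.
Point B−Point A: −816a + 408b = −271;  Point C−Point A: 367a + 1080b = −213.
Solving gives a = 0.199586, b = −0.265044.
Then c = 969 − a·1345 − b·127 = 734.22.
At (613, 1019): z = 122.3 − 270.1 + 734.22 = 586.5 m.

586.5 m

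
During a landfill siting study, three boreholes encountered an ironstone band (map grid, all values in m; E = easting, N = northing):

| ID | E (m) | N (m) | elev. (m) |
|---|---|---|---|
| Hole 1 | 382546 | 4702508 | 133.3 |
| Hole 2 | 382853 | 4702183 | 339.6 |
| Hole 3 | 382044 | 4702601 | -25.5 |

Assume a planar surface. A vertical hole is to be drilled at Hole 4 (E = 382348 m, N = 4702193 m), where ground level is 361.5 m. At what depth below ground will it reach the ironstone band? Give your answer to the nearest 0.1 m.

147.6 m

Let the plane be z = a·E + b·N + c.
Hole 2−Hole 1: 307a − 325b = 206.3;  Hole 3−Hole 1: −502a + 93b = −158.8.
Solving gives a = 0.240894063, b = −0.407216993.
Then c = 133.3 − a·382546 − b·4702508 = 1822921.41.
At (382348, 4702193): z_contact = 92105.36 − 1914812.89 + 1822921.41 = 213.88 m.
Depth below ground = 361.5 − 213.88 = 147.6 m.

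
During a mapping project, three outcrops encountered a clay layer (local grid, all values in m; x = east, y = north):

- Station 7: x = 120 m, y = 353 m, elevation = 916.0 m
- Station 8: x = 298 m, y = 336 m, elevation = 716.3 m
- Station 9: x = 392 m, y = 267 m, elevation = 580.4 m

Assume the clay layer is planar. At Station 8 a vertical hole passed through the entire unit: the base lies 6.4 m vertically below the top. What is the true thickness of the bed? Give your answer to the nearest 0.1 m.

4.1 m

Let the plane be z = a·x + b·y + c.
Station 8−Station 7: 178a − 17b = −199.7;  Station 9−Station 7: 272a − 86b = −335.6.
Solving gives a = −1.07347, b = 0.50715.
|∇z| = √(a²+b²) = 1.18724, so dip δ = arctan(1.18724) = 49.89°.
True thickness = vertical thickness × cos δ = 6.4 × cos 49.89° = 4.1 m.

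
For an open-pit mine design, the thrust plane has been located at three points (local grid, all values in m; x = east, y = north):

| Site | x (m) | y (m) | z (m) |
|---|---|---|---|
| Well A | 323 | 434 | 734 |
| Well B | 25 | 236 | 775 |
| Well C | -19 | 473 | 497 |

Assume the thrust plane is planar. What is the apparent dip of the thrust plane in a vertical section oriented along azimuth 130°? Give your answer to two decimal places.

48.33°

Let the plane be z = a·x + b·y + c.
Well B−Well A: −298a − 198b = 41;  Well C−Well A: −342a + 39b = −237.
Solving gives a = 0.57132, b = −1.06693.
Unit vector along 130° is (sin 130°, cos 130°) = (0.7660, -0.6428).
Slope in that direction = a·(0.7660) + b·(-0.6428) = 1.12346.
Apparent dip = arctan|1.12346| = 48.33° (true dip is 50.4°, so apparent ≤ true as expected).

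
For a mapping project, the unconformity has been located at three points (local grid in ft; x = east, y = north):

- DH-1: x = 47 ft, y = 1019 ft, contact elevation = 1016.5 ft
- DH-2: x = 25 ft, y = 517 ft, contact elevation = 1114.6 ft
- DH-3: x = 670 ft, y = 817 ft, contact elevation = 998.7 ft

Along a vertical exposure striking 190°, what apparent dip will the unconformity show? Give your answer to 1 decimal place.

11.5°

Two edge vectors: DH-1→DH-2 = (-22, -502, 98.1), DH-1→DH-3 = (623, -202, -17.8).
Normal n = (DH-1→DH-2) × (DH-1→DH-3) = (28751.8, 60724.7, 317190).
So ∂z/∂x = −n_x/n_z = −0.09065 and ∂z/∂y = −n_y/n_z = −0.19145.
Unit vector along 190° is (sin 190°, cos 190°) = (-0.1736, -0.9848).
Slope in that direction = a·(-0.1736) + b·(-0.9848) = 0.20428.
Apparent dip = arctan|0.20428| = 11.5° (true dip is 12.0°, so apparent ≤ true as expected).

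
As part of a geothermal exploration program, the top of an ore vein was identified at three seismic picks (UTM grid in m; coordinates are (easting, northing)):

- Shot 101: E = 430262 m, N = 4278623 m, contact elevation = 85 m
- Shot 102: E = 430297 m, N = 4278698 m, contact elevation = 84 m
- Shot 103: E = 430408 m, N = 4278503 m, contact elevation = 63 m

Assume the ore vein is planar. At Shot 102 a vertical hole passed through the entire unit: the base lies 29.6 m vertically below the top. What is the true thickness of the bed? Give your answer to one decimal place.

29.4 m

Two edge vectors: Shot 101→Shot 102 = (35, 75, -1), Shot 101→Shot 103 = (146, -120, -22).
Normal n = (Shot 101→Shot 102) × (Shot 101→Shot 103) = (-1770, 624, -15150).
So ∂z/∂E = −n_x/n_z = −0.11683 and ∂z/∂N = −n_y/n_z = 0.04119.
|∇z| = √(a²+b²) = 0.12388, so dip δ = arctan(0.12388) = 7.06°.
True thickness = vertical thickness × cos δ = 29.6 × cos 7.06° = 29.4 m.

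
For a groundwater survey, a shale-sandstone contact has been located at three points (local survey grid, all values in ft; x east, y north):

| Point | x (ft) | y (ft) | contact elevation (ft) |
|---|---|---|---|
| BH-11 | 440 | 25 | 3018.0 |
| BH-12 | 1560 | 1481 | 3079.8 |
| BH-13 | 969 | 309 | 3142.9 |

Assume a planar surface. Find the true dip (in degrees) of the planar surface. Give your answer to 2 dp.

Let the plane be z = a·x + b·y + c.
BH-12−BH-11: 1120a + 1456b = 61.8;  BH-13−BH-11: 529a + 284b = 124.9.
Solving gives a = 0.36339, b = −0.23708.
Gradient magnitude |∇z| = √(a² + b²) = √(0.13205 + 0.05621) = 0.43389.
True dip = arctan(0.43389) = 23.46°, dipping toward WNW (azimuth ≈ 303°).

23.46°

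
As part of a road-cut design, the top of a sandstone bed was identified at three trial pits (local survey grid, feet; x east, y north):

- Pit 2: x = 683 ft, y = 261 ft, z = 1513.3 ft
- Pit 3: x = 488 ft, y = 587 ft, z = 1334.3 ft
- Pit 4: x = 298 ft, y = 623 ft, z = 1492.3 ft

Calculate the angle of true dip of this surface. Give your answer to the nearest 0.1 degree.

Let the plane be z = a·x + b·y + c.
Pit 3−Pit 2: −195a + 326b = −179;  Pit 4−Pit 2: −385a + 362b = −21.
Solving gives a = −1.05521, b = −1.18026.
Gradient magnitude |∇z| = √(a² + b²) = √(1.11346 + 1.39302) = 1.58319.
True dip = arctan(1.58319) = 57.7°, dipping toward NE (azimuth ≈ 042°).

57.7°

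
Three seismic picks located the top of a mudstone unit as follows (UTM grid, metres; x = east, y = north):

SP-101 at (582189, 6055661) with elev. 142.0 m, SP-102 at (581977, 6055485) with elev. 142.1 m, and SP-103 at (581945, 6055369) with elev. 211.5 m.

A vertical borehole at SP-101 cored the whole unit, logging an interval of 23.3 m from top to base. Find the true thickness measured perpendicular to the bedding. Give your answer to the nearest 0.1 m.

16.4 m

Two edge vectors: SP-101→SP-102 = (-212, -176, 0.1), SP-101→SP-103 = (-244, -292, 69.5).
Normal n = (SP-101→SP-102) × (SP-101→SP-103) = (-12202.8, 14709.6, 18960).
So ∂z/∂x = −n_x/n_z = 0.64361 and ∂z/∂y = −n_y/n_z = −0.77582.
|∇z| = √(a²+b²) = 1.00803, so dip δ = arctan(1.00803) = 45.23°.
True thickness = vertical thickness × cos δ = 23.3 × cos 45.23° = 16.4 m.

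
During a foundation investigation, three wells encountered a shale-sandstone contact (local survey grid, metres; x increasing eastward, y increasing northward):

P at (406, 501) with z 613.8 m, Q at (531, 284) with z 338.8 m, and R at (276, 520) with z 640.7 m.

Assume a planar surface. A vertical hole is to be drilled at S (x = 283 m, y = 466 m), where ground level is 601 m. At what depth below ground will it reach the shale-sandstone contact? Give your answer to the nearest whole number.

Let the plane be z = a·x + b·y + c.
Q−P: 125a − 217b = −275;  R−P: −130a + 19b = 26.9.
Solving gives a = −0.02370, b = 1.25363.
Then c = 613.8 − a·406 − b·501 = −4.65.
At (283, 466): z_contact = −6.7 + 584.2 − 4.65 = 572.8 m.
Depth below ground = 601 − 572.8 = 28 m.

28 m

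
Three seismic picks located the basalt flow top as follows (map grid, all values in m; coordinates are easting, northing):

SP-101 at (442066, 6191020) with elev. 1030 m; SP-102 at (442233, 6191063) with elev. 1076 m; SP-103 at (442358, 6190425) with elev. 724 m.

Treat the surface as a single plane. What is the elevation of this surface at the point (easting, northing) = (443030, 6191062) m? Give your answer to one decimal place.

Let the plane be z = a·easting + b·northing + c.
SP-102−SP-101: 167a + 43b = 46;  SP-103−SP-101: 292a − 595b = −306.
Solving gives a = 0.126982425, b = 0.576603140.
Then c = 1030 − a·442066 − b·6191020 = −3624866.18.
At (443030, 6191062): z = 56257.0 + 3569785.8 − 3624866.18 = 1176.6 m.

1176.6 m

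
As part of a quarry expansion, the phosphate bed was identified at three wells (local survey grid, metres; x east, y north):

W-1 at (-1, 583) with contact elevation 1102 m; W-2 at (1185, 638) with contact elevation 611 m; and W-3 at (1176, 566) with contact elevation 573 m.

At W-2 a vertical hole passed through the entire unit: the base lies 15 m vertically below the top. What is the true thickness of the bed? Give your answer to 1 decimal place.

12.1 m

Two edge vectors: W-1→W-2 = (1186, 55, -491), W-1→W-3 = (1177, -17, -529).
Normal n = (W-1→W-2) × (W-1→W-3) = (-37442, 49487, -84897).
So ∂z/∂x = −n_x/n_z = −0.44103 and ∂z/∂y = −n_y/n_z = 0.58291.
|∇z| = √(a²+b²) = 0.73095, so dip δ = arctan(0.73095) = 36.16°.
True thickness = vertical thickness × cos δ = 15 × cos 36.16° = 12.1 m.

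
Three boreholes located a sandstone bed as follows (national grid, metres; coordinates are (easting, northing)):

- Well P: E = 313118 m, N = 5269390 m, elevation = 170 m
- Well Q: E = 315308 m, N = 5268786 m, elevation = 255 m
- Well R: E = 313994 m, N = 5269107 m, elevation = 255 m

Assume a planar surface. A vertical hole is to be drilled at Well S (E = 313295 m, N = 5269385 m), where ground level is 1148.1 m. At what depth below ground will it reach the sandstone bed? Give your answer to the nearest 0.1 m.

Two edge vectors: Well P→Well Q = (2190, -604, 85), Well P→Well R = (876, -283, 85).
Normal n = (Well P→Well Q) × (Well P→Well R) = (-27285, -111690, -90666).
So ∂z/∂E = −n_x/n_z = −0.300939713 and ∂z/∂N = −n_y/n_z = −1.231884058.
Intercept c from Well P: 170 + 94229.64 + 6491277.54 = 6585677.18.
At (313295, 5269385): z_contact = −94282.91 − 6491271.38 + 6585677.18 = 122.89 m.
Depth below ground = 1148.1 − 122.89 = 1025.2 m.

1025.2 m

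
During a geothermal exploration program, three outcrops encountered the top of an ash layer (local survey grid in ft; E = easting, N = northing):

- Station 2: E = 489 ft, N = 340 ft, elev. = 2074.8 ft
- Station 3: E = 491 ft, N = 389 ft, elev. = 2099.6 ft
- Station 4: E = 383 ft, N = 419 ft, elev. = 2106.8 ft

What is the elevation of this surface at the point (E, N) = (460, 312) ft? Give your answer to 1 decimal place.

2058.6 ft

Two edge vectors: Station 2→Station 3 = (2, 49, 24.8), Station 2→Station 4 = (-106, 79, 32).
Normal n = (Station 2→Station 3) × (Station 2→Station 4) = (-391.2, -2692.8, 5352).
So ∂z/∂E = −n_x/n_z = 0.07309 and ∂z/∂N = −n_y/n_z = 0.50314.
Intercept c from Station 2: 2074.8 − 35.74 − 171.07 = 1867.99.
At (460, 312): z = 33.6 + 157.0 + 1867.99 = 2058.6 ft.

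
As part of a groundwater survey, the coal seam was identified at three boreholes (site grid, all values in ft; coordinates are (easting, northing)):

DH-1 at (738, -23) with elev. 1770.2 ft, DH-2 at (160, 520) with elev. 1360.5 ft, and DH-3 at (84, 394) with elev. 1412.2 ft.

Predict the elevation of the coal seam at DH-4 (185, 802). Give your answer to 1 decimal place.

Let the plane be z = a·E + b·N + c.
DH-2−DH-1: −578a + 543b = −409.7;  DH-3−DH-1: −654a + 417b = −358.
Solving gives a = 0.20640, b = −0.53481.
Then c = 1770.2 − a·738 − b·-23 = 1605.58.
At (185, 802): z = 38.2 − 428.9 + 1605.58 = 1214.8 ft.

1214.8 ft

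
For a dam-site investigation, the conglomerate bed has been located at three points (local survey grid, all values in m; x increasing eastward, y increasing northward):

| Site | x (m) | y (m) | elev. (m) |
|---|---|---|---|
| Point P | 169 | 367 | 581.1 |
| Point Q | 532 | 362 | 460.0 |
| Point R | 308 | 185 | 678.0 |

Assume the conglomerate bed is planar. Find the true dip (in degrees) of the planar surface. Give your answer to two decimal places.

40.92°

Let the plane be z = a·x + b·y + c.
Point Q−Point P: 363a − 5b = −121.1;  Point R−Point P: 139a − 182b = 96.9.
Solving gives a = −0.34457, b = −0.79558.
Gradient magnitude |∇z| = √(a² + b²) = √(0.11873 + 0.63294) = 0.86699.
True dip = arctan(0.86699) = 40.92°, dipping toward NNE (azimuth ≈ 023°).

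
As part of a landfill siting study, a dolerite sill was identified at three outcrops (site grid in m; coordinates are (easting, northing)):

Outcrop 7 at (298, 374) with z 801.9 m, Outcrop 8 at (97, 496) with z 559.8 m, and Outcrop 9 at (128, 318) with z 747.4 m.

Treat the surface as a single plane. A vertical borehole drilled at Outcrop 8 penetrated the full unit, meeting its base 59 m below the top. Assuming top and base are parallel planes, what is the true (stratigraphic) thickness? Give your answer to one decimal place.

39.0 m

Two edge vectors: Outcrop 7→Outcrop 8 = (-201, 122, -242.1), Outcrop 7→Outcrop 9 = (-170, -56, -54.5).
Normal n = (Outcrop 7→Outcrop 8) × (Outcrop 7→Outcrop 9) = (-20206.6, 30202.5, 31996).
So ∂z/∂E = −n_x/n_z = 0.63154 and ∂z/∂N = −n_y/n_z = −0.94395.
|∇z| = √(a²+b²) = 1.13572, so dip δ = arctan(1.13572) = 48.64°.
True thickness = vertical thickness × cos δ = 59 × cos 48.64° = 39.0 m.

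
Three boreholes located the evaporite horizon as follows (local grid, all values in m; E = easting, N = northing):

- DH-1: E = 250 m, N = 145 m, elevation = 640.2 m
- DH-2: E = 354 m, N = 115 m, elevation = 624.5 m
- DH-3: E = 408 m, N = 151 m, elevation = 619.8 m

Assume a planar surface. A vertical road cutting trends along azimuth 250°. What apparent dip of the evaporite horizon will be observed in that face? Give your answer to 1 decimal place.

5.8°

Two edge vectors: DH-1→DH-2 = (104, -30, -15.7), DH-1→DH-3 = (158, 6, -20.4).
Normal n = (DH-1→DH-2) × (DH-1→DH-3) = (706.2, -359, 5364).
So ∂z/∂E = −n_x/n_z = −0.13166 and ∂z/∂N = −n_y/n_z = 0.06693.
Unit vector along 250° is (sin 250°, cos 250°) = (-0.9397, -0.3420).
Slope in that direction = a·(-0.9397) + b·(-0.3420) = 0.10083.
Apparent dip = arctan|0.10083| = 5.8° (true dip is 8.4°, so apparent ≤ true as expected).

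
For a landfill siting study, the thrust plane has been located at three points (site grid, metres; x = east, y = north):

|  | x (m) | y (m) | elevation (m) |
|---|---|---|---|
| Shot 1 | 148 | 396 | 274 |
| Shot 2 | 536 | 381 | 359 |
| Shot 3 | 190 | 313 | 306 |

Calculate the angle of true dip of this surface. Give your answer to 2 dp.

19.24°

Let the plane be z = a·x + b·y + c.
Shot 2−Shot 1: 388a − 15b = 85;  Shot 3−Shot 1: 42a − 83b = 32.
Solving gives a = 0.20824, b = −0.28017.
Gradient magnitude |∇z| = √(a² + b²) = √(0.04336 + 0.07849) = 0.34908.
True dip = arctan(0.34908) = 19.24°, dipping toward NW (azimuth ≈ 323°).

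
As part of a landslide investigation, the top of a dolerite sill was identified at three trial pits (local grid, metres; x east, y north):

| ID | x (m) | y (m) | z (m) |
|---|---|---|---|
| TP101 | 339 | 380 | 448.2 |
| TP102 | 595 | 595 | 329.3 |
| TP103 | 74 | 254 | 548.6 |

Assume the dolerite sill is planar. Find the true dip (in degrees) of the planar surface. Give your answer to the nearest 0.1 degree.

Let the plane be z = a·x + b·y + c.
TP102−TP101: 256a + 215b = −118.9;  TP103−TP101: −265a − 126b = 100.4.
Solving gives a = −0.26719, b = −0.23488.
Gradient magnitude |∇z| = √(a² + b²) = √(0.07139 + 0.05517) = 0.35575.
True dip = arctan(0.35575) = 19.6°, dipping toward NE (azimuth ≈ 049°).

19.6°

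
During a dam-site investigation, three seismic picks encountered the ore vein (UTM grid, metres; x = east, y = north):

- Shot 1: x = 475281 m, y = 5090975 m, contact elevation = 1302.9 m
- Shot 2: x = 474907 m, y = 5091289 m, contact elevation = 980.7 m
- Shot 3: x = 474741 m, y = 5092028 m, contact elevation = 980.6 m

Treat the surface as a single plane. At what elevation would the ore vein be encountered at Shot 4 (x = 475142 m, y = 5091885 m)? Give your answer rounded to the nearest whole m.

Let the plane be z = a·x + b·y + c.
Shot 2−Shot 1: −374a + 314b = −322.2;  Shot 3−Shot 1: −540a + 1053b = −322.3.
Solving gives a = 1.06159046, b = 0.23832749.
Then c = 1302.9 − a·475281 − b·5090975 = −1716570.18.
At (475142, 5091885): z = 504406.2 + 1213536.2 − 1716570.18 = 1372.2 m.

1372 m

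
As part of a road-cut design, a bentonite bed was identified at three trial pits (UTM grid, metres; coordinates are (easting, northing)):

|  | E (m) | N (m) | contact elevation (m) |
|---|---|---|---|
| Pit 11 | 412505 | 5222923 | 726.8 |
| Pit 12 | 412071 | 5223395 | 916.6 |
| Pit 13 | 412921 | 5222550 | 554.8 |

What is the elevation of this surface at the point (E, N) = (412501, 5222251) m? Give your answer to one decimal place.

Two edge vectors: Pit 11→Pit 12 = (-434, 472, 189.8), Pit 11→Pit 13 = (416, -373, -172).
Normal n = (Pit 11→Pit 12) × (Pit 11→Pit 13) = (-10388.6, 4308.8, -34470).
So ∂z/∂E = −n_x/n_z = −0.301380911 and ∂z/∂N = −n_y/n_z = 0.125001451.
Intercept c from Pit 11: 726.8 + 124321.13 − 652872.95 = −527825.02.
At (412501, 5222251): z = −124319.9 + 652789.0 − 527825.02 = 644.0 m.

644.0 m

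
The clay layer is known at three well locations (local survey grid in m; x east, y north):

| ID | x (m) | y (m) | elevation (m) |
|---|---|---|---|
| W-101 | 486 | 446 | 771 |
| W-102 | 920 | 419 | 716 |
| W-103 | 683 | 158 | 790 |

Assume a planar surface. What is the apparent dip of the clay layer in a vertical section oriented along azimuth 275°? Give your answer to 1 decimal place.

7.0°

Let the plane be z = a·x + b·y + c.
W-102−W-101: 434a − 27b = −55;  W-103−W-101: 197a − 288b = 19.
Solving gives a = −0.13665, b = −0.15944.
Unit vector along 275° is (sin 275°, cos 275°) = (-0.9962, 0.0872).
Slope in that direction = a·(-0.9962) + b·(0.0872) = 0.12223.
Apparent dip = arctan|0.12223| = 7.0° (true dip is 11.9°, so apparent ≤ true as expected).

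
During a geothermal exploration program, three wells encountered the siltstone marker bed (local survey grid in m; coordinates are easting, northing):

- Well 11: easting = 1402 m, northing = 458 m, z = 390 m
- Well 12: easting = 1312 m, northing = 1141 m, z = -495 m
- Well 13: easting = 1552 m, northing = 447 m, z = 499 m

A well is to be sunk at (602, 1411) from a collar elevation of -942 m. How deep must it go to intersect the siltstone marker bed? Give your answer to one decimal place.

Two edge vectors: Well 11→Well 12 = (-90, 683, -885), Well 11→Well 13 = (150, -11, 109).
Normal n = (Well 11→Well 12) × (Well 11→Well 13) = (64712, -122940, -101460).
So ∂z/∂easting = −n_x/n_z = 0.637808 and ∂z/∂northing = −n_y/n_z = −1.211709.
Intercept c from Well 11: 390 − 894.21 + 554.96 = 50.76.
At (602, 1411): z_contact = 383.96 − 1709.72 + 50.76 = -1275.01 m.
Depth below ground = -942 − (-1275.01) = 333.0 m.

333.0 m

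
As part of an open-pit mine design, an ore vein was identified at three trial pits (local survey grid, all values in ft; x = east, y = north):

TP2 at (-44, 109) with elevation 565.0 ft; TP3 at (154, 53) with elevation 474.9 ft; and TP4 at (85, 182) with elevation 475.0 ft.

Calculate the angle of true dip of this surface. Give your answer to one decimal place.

Two edge vectors: TP2→TP3 = (198, -56, -90.1), TP2→TP4 = (129, 73, -90).
Normal n = (TP2→TP3) × (TP2→TP4) = (11617.3, 6197.1, 21678).
So ∂z/∂x = −n_x/n_z = −0.53590 and ∂z/∂y = −n_y/n_z = −0.28587.
Gradient magnitude |∇z| = √(a² + b²) = √(0.28719 + 0.08172) = 0.60738.
True dip = arctan(0.60738) = 31.3°, dipping toward ENE (azimuth ≈ 062°).

31.3°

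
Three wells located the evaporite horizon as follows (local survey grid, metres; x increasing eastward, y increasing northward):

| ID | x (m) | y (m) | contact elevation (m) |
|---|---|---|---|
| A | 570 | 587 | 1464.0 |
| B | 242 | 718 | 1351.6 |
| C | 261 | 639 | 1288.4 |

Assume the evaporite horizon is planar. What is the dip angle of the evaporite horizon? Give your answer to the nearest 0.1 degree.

50.7°

Let the plane be z = a·x + b·y + c.
B−A: −328a + 131b = −112.4;  C−A: −309a + 52b = −175.6.
Solving gives a = 0.73256, b = 0.97619.
Gradient magnitude |∇z| = √(a² + b²) = √(0.53665 + 0.95294) = 1.22049.
True dip = arctan(1.22049) = 50.7°, dipping toward SW (azimuth ≈ 217°).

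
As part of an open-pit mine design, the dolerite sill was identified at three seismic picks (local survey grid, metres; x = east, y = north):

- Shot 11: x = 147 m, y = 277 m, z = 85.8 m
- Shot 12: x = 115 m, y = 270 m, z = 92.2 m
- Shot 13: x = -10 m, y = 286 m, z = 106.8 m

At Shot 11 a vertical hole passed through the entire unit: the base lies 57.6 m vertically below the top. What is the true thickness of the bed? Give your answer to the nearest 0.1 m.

Let the plane be z = a·x + b·y + c.
Shot 12−Shot 11: −32a − 7b = 6.4;  Shot 13−Shot 11: −157a + 9b = 21.
Solving gives a = −0.14751, b = −0.23994.
|∇z| = √(a²+b²) = 0.28166, so dip δ = arctan(0.28166) = 15.73°.
True thickness = vertical thickness × cos δ = 57.6 × cos 15.73° = 55.4 m.

55.4 m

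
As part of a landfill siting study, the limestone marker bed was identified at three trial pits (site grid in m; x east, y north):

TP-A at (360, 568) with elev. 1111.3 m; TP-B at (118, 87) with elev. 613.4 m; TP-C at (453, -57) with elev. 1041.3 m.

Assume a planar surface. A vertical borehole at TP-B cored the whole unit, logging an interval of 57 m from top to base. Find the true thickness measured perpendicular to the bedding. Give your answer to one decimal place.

32.3 m

Let the plane be z = a·x + b·y + c.
TP-B−TP-A: −242a − 481b = −497.9;  TP-C−TP-A: 93a − 625b = −70.
Solving gives a = 1.41603, b = 0.32271.
|∇z| = √(a²+b²) = 1.45233, so dip δ = arctan(1.45233) = 55.45°.
True thickness = vertical thickness × cos δ = 57 × cos 55.45° = 32.3 m.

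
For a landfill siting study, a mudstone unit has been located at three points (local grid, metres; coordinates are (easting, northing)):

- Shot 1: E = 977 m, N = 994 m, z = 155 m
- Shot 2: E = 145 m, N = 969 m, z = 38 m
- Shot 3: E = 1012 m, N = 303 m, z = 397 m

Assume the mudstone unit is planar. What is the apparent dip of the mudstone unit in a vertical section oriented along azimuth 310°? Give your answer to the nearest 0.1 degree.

18.6°

Two edge vectors: Shot 1→Shot 2 = (-832, -25, -117), Shot 1→Shot 3 = (35, -691, 242).
Normal n = (Shot 1→Shot 2) × (Shot 1→Shot 3) = (-86897, 197249, 575787).
So ∂z/∂E = −n_x/n_z = 0.15092 and ∂z/∂N = −n_y/n_z = −0.34257.
Unit vector along 310° is (sin 310°, cos 310°) = (-0.7660, 0.6428).
Slope in that direction = a·(-0.7660) + b·(0.6428) = −0.33581.
Apparent dip = arctan|0.33581| = 18.6° (true dip is 20.5°, so apparent ≤ true as expected).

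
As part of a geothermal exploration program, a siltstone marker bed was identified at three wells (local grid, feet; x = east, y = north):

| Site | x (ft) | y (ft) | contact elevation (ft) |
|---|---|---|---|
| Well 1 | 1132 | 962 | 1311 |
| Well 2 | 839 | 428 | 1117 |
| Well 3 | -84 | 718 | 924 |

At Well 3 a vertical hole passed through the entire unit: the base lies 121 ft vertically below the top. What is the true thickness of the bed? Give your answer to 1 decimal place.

Let the plane be z = a·x + b·y + c.
Well 2−Well 1: −293a − 534b = −194;  Well 3−Well 1: −1216a − 244b = −387.
Solving gives a = 0.27571, b = 0.21201.
|∇z| = √(a²+b²) = 0.34781, so dip δ = arctan(0.34781) = 19.18°.
True thickness = vertical thickness × cos δ = 121 × cos 19.18° = 114.3 ft.

114.3 ft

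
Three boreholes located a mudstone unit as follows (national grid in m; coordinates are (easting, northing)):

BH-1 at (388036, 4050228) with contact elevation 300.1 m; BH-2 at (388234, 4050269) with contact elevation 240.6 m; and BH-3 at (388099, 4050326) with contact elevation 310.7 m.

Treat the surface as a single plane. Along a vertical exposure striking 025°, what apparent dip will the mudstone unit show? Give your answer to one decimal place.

9.0°

Let the plane be z = a·E + b·N + c.
BH-2−BH-1: 198a + 41b = −59.5;  BH-3−BH-1: 63a + 98b = 10.6.
Solving gives a = −0.37249, b = 0.34762.
Unit vector along 025° is (sin 25°, cos 25°) = (0.4226, 0.9063).
Slope in that direction = a·(0.4226) + b·(0.9063) = 0.15763.
Apparent dip = arctan|0.15763| = 9.0° (true dip is 27.0°, so apparent ≤ true as expected).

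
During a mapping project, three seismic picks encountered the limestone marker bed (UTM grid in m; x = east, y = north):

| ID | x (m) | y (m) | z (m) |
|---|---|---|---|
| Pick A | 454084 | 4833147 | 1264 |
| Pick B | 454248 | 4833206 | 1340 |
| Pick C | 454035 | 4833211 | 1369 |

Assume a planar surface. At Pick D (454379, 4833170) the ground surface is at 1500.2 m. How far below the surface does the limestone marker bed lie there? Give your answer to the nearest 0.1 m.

Let the plane be z = a·x + b·y + c.
Pick B−Pick A: 164a + 59b = 76;  Pick C−Pick A: −49a + 64b = 105.
Solving gives a = −0.099424815, b = 1.564502876.
Then c = 1264 − a·454084 − b·4833147 = −7515061.16.
At (454379, 4833170): z_contact = −45176.55 + 7561508.36 − 7515061.16 = 1270.65 m.
Depth below ground = 1500.2 − 1270.65 = 229.5 m.

229.5 m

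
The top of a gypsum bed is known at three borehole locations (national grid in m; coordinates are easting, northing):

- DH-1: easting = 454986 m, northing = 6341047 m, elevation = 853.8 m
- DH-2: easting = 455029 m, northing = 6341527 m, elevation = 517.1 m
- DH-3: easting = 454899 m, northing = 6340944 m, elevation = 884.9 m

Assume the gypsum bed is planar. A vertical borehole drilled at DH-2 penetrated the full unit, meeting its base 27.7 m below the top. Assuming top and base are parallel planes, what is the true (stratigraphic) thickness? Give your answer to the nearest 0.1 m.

Two edge vectors: DH-1→DH-2 = (43, 480, -336.7), DH-1→DH-3 = (-87, -103, 31.1).
Normal n = (DH-1→DH-2) × (DH-1→DH-3) = (-19752.1, 27955.6, 37331).
So ∂z/∂easting = −n_x/n_z = 0.52911 and ∂z/∂northing = −n_y/n_z = −0.74886.
|∇z| = √(a²+b²) = 0.91692, so dip δ = arctan(0.91692) = 42.52°.
True thickness = vertical thickness × cos δ = 27.7 × cos 42.52° = 20.4 m.

20.4 m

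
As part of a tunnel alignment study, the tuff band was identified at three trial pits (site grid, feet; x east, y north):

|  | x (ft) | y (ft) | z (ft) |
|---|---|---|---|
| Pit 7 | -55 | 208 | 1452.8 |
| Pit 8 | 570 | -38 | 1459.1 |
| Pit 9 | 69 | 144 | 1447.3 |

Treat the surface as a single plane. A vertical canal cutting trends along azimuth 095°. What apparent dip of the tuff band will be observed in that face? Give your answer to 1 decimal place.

Let the plane be z = a·x + b·y + c.
Pit 8−Pit 7: 625a − 246b = 6.3;  Pit 9−Pit 7: 124a − 64b = −5.5.
Solving gives a = 0.18494, b = 0.44426.
Unit vector along 095° is (sin 95°, cos 95°) = (0.9962, -0.0872).
Slope in that direction = a·(0.9962) + b·(-0.0872) = 0.14552.
Apparent dip = arctan|0.14552| = 8.3° (true dip is 25.7°, so apparent ≤ true as expected).

8.3°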